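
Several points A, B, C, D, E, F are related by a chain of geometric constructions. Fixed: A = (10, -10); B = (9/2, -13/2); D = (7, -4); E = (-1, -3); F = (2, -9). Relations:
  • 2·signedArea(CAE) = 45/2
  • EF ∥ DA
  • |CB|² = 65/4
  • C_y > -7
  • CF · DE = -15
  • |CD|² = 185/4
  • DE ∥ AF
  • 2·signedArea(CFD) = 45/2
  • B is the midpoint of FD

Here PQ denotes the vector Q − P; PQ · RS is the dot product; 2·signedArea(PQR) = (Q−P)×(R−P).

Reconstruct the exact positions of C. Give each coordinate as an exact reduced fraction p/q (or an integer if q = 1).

1. C_x = 1/2  [2·signedArea(CAE) = 45/2 ∩ 2·signedArea(CFD) = 45/2]
2. C_y = -6  [2·signedArea(CAE) = 45/2 ∩ 2·signedArea(CFD) = 45/2]
   → C = (1/2, -6)

C = (1/2, -6)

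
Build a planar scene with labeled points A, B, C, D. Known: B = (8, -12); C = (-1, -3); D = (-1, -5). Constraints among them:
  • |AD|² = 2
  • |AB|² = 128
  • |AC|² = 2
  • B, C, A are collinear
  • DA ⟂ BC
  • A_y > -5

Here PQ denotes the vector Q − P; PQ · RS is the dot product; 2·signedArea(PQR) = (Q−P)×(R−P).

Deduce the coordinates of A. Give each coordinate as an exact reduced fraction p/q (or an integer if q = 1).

1. A_x = 0  [B, C, A are collinear ∩ DA ⟂ BC]
2. A_y = -4  [B, C, A are collinear ∩ DA ⟂ BC]
   → A = (0, -4)

A = (0, -4)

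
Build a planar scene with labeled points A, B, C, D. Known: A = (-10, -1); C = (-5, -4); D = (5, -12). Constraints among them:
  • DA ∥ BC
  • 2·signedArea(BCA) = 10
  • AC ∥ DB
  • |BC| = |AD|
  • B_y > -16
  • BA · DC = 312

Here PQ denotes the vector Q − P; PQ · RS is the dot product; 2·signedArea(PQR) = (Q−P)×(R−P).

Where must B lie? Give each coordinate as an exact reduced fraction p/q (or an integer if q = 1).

1. B_x = 10  [DA ∥ BC ∩ AC ∥ DB]
2. B_y = -15  [DA ∥ BC ∩ AC ∥ DB]
   → B = (10, -15)

B = (10, -15)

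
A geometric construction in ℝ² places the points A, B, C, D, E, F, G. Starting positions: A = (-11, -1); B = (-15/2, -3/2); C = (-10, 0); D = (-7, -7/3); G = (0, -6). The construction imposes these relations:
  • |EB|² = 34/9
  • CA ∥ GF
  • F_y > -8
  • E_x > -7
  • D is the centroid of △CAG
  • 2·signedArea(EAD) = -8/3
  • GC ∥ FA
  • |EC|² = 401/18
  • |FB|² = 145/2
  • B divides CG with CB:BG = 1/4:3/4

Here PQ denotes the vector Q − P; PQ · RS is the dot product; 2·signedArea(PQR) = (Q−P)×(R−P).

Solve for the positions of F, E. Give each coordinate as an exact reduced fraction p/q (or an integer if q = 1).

1. F_x = -1  [GC ∥ FA ∩ CA ∥ GF]
2. F_y = -7  [GC ∥ FA ∩ CA ∥ GF]
   → F = (-1, -7)
3. E_x = -13/2  [line 4/3·x + 4·y + 64/3 = 0 ∩ |EB|² = 34/9]
4. E_y = -19/6  [line 4/3·x + 4·y + 64/3 = 0 ∩ |EB|² = 34/9]
   → E = (-13/2, -19/6)

E = (-13/2, -19/6)
F = (-1, -7)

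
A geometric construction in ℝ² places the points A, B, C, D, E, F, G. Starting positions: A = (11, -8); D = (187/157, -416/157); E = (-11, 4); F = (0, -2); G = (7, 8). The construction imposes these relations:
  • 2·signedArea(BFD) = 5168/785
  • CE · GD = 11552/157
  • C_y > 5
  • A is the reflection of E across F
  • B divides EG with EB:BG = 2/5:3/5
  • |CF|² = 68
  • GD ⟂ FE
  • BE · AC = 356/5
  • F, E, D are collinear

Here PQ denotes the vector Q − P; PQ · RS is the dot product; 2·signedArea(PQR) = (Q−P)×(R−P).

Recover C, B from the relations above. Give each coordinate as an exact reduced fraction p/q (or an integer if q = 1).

1. C_x = -2  [line 912/157·x + 1672/157·y + -8208/157 = 0 ∩ |CF|² = 68]
2. C_y = 6  [line 912/157·x + 1672/157·y + -8208/157 = 0 ∩ |CF|² = 68]
   → C = (-2, 6)
3. B_x = -19/5  [B divides EG with EB:BG = 2/5:3/5]
4. B_y = 28/5  [B divides EG with EB:BG = 2/5:3/5]
   → B = (-19/5, 28/5)

B = (-19/5, 28/5)
C = (-2, 6)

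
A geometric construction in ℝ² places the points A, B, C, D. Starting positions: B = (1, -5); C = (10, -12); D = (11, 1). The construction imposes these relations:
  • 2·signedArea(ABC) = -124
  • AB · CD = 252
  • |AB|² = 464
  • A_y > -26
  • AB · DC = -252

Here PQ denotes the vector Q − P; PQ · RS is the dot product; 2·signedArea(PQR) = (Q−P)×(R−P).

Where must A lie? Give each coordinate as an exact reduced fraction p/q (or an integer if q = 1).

A = (9, -25)

1. A_x = 9  [AB · CD = 252 ∩ 2·signedArea(ABC) = -124]
2. A_y = -25  [AB · CD = 252 ∩ 2·signedArea(ABC) = -124]
   → A = (9, -25)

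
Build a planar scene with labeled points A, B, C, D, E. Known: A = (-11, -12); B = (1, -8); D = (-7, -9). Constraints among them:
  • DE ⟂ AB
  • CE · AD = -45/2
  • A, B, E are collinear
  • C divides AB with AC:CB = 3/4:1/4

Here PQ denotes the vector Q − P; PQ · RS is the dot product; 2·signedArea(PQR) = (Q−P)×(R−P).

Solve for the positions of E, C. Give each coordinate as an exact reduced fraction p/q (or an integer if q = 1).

C = (-2, -9)
E = (-13/2, -21/2)

1. E_x = -13/2  [A, B, E are collinear ∩ DE ⟂ AB]
2. E_y = -21/2  [A, B, E are collinear ∩ DE ⟂ AB]
   → E = (-13/2, -21/2)
3. C_x = -2  [C divides AB with AC:CB = 3/4:1/4]
4. C_y = -9  [C divides AB with AC:CB = 3/4:1/4]
   → C = (-2, -9)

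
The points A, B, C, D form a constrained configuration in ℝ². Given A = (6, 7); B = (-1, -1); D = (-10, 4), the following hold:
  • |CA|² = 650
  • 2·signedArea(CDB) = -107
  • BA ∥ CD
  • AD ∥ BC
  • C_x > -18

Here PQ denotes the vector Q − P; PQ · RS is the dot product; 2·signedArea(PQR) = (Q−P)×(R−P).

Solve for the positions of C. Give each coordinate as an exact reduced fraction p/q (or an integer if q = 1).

1. C_x = -17  [BA ∥ CD ∩ AD ∥ BC]
2. C_y = -4  [BA ∥ CD ∩ AD ∥ BC]
   → C = (-17, -4)

C = (-17, -4)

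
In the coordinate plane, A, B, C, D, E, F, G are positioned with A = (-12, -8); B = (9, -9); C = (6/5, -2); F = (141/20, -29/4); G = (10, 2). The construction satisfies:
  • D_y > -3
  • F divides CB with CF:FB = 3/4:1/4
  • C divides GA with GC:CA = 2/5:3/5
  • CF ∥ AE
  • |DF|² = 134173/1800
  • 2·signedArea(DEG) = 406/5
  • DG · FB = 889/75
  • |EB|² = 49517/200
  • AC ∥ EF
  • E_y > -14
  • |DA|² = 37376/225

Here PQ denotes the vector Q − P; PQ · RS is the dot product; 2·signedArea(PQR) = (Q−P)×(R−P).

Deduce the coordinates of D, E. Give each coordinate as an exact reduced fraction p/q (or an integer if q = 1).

D = (-4/15, -8/3)
E = (-123/20, -53/4)

1. D_x = -4/15  [line -39/20·x + 7/4·y + 311/75 = 0 ∩ |DA|² = 37376/225]
2. D_y = -8/3  [line -39/20·x + 7/4·y + 311/75 = 0 ∩ |DA|² = 37376/225]
   → D = (-4/15, -8/3)
3. E_x = -123/20  [AC ∥ EF ∩ CF ∥ AE]
4. E_y = -53/4  [AC ∥ EF ∩ CF ∥ AE]
   → E = (-123/20, -53/4)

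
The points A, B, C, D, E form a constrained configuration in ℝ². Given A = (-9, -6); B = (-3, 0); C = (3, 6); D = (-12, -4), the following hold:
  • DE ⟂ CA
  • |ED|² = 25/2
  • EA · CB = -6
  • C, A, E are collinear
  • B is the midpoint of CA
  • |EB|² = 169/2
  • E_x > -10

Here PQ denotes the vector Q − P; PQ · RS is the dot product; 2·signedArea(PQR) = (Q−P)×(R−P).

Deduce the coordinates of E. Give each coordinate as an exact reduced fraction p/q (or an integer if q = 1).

1. E_x = -19/2  [C, A, E are collinear ∩ DE ⟂ CA]
2. E_y = -13/2  [C, A, E are collinear ∩ DE ⟂ CA]
   → E = (-19/2, -13/2)

E = (-19/2, -13/2)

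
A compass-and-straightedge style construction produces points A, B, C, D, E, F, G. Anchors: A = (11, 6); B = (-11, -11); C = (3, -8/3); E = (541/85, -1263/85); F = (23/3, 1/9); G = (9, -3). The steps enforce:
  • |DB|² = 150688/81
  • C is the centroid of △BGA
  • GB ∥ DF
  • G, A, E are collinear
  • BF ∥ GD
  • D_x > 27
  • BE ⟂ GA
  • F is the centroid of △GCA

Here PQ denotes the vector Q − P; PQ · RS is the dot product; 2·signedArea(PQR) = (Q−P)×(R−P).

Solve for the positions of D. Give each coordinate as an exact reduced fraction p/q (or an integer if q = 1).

1. D_x = 83/3  [GB ∥ DF ∩ BF ∥ GD]
2. D_y = 73/9  [GB ∥ DF ∩ BF ∥ GD]
   → D = (83/3, 73/9)

D = (83/3, 73/9)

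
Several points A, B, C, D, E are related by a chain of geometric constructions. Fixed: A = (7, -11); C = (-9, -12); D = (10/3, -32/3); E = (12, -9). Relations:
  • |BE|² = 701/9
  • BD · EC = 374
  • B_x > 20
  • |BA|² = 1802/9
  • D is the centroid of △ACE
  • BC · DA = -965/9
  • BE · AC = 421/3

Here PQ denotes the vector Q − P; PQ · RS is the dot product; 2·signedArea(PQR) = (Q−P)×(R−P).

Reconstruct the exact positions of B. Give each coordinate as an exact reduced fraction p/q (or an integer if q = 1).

1. B_x = 62/3  [BE · AC = 421/3 ∩ BD · EC = 374]
2. B_y = -22/3  [BE · AC = 421/3 ∩ BD · EC = 374]
   → B = (62/3, -22/3)

B = (62/3, -22/3)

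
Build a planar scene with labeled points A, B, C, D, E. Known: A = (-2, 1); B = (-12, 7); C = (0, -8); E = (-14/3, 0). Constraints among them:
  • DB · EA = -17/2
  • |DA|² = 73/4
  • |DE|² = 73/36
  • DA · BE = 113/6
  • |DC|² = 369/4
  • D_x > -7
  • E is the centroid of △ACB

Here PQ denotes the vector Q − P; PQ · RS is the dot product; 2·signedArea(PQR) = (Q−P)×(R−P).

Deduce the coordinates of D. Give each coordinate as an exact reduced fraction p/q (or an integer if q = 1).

1. D_x = -6  [DA · BE = 113/6 ∩ DB · EA = -17/2]
2. D_y = -1/2  [DA · BE = 113/6 ∩ DB · EA = -17/2]
   → D = (-6, -1/2)

D = (-6, -1/2)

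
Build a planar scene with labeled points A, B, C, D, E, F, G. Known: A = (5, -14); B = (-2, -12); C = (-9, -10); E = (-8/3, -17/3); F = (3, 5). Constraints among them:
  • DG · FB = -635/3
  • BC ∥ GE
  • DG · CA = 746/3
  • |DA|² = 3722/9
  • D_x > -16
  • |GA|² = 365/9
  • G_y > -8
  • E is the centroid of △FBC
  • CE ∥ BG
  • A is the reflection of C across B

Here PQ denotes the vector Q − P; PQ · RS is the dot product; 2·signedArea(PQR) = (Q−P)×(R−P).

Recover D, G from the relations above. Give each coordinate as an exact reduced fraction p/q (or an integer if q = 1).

1. G_x = 13/3  [BC ∥ GE ∩ CE ∥ BG]
2. G_y = -23/3  [BC ∥ GE ∩ CE ∥ BG]
   → G = (13/3, -23/3)
3. D_x = -46/3  [DG · CA = 746/3 ∩ DG · FB = -635/3]
4. D_y = -43/3  [DG · CA = 746/3 ∩ DG · FB = -635/3]
   → D = (-46/3, -43/3)

D = (-46/3, -43/3)
G = (13/3, -23/3)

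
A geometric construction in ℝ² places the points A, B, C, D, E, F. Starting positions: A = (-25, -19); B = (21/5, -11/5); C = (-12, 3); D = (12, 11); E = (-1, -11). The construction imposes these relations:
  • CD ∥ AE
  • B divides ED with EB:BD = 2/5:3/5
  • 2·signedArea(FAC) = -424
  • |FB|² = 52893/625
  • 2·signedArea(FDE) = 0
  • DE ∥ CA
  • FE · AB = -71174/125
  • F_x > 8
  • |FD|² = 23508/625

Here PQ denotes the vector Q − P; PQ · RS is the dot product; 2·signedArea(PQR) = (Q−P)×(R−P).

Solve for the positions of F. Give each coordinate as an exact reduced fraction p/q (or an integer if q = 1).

1. F_x = 222/25  [2·signedArea(FDE) = 0 ∩ FE · AB = -71174/125]
2. F_y = 143/25  [2·signedArea(FDE) = 0 ∩ FE · AB = -71174/125]
   → F = (222/25, 143/25)

F = (222/25, 143/25)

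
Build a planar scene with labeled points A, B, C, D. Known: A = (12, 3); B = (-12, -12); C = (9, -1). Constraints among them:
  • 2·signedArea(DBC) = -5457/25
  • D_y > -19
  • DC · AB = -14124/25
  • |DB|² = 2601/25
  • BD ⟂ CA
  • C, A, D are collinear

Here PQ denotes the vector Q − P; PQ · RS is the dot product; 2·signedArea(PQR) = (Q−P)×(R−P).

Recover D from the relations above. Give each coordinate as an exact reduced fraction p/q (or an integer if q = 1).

D = (-96/25, -453/25)

1. D_x = -96/25  [C, A, D are collinear ∩ BD ⟂ CA]
2. D_y = -453/25  [C, A, D are collinear ∩ BD ⟂ CA]
   → D = (-96/25, -453/25)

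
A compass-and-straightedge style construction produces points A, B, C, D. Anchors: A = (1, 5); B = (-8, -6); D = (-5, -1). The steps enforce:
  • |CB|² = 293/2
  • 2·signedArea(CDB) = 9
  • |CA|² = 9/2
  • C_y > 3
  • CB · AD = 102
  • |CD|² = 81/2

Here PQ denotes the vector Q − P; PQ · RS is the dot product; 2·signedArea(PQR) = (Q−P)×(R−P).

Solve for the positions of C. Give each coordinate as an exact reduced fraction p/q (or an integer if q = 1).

1. C_x = -1/2  [2·signedArea(CDB) = 9 ∩ CB · AD = 102]
2. C_y = 7/2  [2·signedArea(CDB) = 9 ∩ CB · AD = 102]
   → C = (-1/2, 7/2)

C = (-1/2, 7/2)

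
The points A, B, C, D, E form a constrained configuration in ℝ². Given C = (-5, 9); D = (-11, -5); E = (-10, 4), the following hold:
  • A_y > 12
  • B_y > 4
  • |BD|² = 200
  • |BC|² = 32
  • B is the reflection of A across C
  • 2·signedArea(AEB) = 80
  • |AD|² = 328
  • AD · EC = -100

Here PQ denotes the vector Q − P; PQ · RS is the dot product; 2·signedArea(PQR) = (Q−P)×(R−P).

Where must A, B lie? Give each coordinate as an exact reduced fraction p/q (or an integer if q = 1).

1. A_x = -9  [line -5·x + -5·y + 20 = 0 ∩ |AD|² = 328]
2. A_y = 13  [line -5·x + -5·y + 20 = 0 ∩ |AD|² = 328]
   → A = (-9, 13)
3. B_x = -1  [B is the reflection of A across C]
4. B_y = 5  [B is the reflection of A across C]
   → B = (-1, 5)

A = (-9, 13)
B = (-1, 5)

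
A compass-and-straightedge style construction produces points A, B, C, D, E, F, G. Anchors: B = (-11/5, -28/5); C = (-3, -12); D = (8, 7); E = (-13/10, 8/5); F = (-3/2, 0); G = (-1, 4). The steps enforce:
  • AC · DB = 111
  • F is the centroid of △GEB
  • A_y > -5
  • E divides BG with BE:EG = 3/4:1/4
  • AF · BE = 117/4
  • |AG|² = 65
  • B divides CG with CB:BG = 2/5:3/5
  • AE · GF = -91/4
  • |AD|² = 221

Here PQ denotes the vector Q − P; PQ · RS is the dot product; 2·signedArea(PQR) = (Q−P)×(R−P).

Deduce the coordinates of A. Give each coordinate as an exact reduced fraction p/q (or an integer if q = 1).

1. A_x = -2  [AE · GF = -91/4 ∩ AC · DB = 111]
2. A_y = -4  [AE · GF = -91/4 ∩ AC · DB = 111]
   → A = (-2, -4)

A = (-2, -4)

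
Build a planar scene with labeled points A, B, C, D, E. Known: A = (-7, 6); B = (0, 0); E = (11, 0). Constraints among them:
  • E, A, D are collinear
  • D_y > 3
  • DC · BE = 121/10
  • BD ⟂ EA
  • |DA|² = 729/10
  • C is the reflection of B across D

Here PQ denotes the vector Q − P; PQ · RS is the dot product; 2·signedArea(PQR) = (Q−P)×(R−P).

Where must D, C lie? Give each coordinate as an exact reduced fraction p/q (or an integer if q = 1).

1. D_x = 11/10  [E, A, D are collinear ∩ BD ⟂ EA]
2. D_y = 33/10  [E, A, D are collinear ∩ BD ⟂ EA]
   → D = (11/10, 33/10)
3. C_x = 11/5  [C is the reflection of B across D]
4. C_y = 33/5  [C is the reflection of B across D]
   → C = (11/5, 33/5)

C = (11/5, 33/5)
D = (11/10, 33/10)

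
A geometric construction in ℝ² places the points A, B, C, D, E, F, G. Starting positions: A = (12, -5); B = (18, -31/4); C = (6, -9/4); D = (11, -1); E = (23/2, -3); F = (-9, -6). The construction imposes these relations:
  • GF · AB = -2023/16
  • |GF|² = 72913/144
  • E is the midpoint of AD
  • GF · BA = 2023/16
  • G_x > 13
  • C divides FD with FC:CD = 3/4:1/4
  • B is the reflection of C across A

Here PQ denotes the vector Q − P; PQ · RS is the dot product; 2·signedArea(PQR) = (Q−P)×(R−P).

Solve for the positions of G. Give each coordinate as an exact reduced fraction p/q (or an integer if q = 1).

G = (40/3, -13/4)

1. G_x = 40/3  [line 6·x + -11/4·y + -1423/16 = 0 ∩ |GF|² = 72913/144]
2. G_y = -13/4  [line 6·x + -11/4·y + -1423/16 = 0 ∩ |GF|² = 72913/144]
   → G = (40/3, -13/4)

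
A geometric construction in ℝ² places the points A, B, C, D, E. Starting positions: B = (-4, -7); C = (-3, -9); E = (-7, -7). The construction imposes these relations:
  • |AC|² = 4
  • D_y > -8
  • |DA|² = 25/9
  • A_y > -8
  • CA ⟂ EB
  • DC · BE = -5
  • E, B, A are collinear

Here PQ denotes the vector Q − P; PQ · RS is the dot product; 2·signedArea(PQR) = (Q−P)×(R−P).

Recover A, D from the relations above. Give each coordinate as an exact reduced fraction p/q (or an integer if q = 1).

A = (-3, -7)
D = (-14/3, -7)

1. A_x = -3  [E, B, A are collinear ∩ CA ⟂ EB]
2. A_y = -7  [E, B, A are collinear ∩ CA ⟂ EB]
   → A = (-3, -7)
3. D_x = -14/3  [DC · BE = -5]
4. D_y = -7  [|DA|² = 25/9]
   → D = (-14/3, -7)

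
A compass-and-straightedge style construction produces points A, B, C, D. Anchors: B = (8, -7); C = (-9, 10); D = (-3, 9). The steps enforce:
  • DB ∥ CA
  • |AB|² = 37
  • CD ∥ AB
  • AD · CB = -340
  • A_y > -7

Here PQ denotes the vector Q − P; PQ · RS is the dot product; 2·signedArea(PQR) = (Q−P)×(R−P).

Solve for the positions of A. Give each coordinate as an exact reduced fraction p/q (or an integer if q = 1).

1. A_x = 2  [CD ∥ AB ∩ DB ∥ CA]
2. A_y = -6  [CD ∥ AB ∩ DB ∥ CA]
   → A = (2, -6)

A = (2, -6)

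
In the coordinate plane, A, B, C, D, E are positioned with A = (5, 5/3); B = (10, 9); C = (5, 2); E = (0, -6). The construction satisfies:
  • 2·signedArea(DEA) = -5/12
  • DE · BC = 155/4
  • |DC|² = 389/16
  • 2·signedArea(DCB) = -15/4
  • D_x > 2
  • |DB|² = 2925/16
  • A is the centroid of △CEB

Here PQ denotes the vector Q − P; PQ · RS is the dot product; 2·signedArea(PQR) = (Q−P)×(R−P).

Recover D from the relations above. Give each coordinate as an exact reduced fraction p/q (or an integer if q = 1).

1. D_x = 5/2  [2·signedArea(DEA) = -5/12 ∩ 2·signedArea(DCB) = -15/4]
2. D_y = -9/4  [2·signedArea(DEA) = -5/12 ∩ 2·signedArea(DCB) = -15/4]
   → D = (5/2, -9/4)

D = (5/2, -9/4)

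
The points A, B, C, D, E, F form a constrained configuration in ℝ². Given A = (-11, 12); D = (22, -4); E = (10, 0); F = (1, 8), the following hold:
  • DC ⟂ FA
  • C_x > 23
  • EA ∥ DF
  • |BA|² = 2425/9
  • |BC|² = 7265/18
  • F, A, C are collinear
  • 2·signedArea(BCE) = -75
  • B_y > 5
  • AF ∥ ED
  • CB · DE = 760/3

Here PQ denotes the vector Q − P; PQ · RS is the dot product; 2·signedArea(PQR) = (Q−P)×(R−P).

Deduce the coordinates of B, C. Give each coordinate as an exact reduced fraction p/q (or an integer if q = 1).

B = (4, 16/3)
C = (47/2, 1/2)

1. C_x = 47/2  [F, A, C are collinear ∩ DC ⟂ FA]
2. C_y = 1/2  [F, A, C are collinear ∩ DC ⟂ FA]
   → C = (47/2, 1/2)
3. B_x = 4  [2·signedArea(BCE) = -75 ∩ CB · DE = 760/3]
4. B_y = 16/3  [2·signedArea(BCE) = -75 ∩ CB · DE = 760/3]
   → B = (4, 16/3)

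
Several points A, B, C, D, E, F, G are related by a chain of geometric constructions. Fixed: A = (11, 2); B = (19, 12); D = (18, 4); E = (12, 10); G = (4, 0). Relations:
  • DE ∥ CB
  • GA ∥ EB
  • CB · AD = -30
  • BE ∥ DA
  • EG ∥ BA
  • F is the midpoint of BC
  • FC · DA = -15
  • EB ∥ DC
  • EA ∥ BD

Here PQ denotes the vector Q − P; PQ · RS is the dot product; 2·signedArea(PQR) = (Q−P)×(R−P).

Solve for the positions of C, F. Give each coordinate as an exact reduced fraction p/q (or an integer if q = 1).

C = (25, 6)
F = (22, 9)

1. C_x = 25  [DE ∥ CB ∩ EB ∥ DC]
2. C_y = 6  [DE ∥ CB ∩ EB ∥ DC]
   → C = (25, 6)
3. F_x = 22  [F is the midpoint of BC]
4. F_y = 9  [F is the midpoint of BC]
   → F = (22, 9)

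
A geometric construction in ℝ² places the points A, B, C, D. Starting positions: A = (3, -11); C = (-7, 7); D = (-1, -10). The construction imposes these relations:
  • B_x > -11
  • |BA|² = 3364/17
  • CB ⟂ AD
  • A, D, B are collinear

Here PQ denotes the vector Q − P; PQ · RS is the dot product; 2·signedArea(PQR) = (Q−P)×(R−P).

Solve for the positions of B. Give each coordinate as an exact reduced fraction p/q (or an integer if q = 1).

B = (-181/17, -129/17)

1. B_x = -181/17  [A, D, B are collinear ∩ CB ⟂ AD]
2. B_y = -129/17  [A, D, B are collinear ∩ CB ⟂ AD]
   → B = (-181/17, -129/17)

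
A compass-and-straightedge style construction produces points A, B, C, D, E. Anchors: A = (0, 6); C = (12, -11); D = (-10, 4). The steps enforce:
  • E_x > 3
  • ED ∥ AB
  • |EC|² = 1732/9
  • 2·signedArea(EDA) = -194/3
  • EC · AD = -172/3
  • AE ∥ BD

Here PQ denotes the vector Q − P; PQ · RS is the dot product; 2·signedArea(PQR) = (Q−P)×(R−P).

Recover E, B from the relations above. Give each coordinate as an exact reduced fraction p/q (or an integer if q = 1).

B = (-14, 29/3)
E = (4, 1/3)

1. E_x = 4  [2·signedArea(EDA) = -194/3 ∩ EC · AD = -172/3]
2. E_y = 1/3  [2·signedArea(EDA) = -194/3 ∩ EC · AD = -172/3]
   → E = (4, 1/3)
3. B_x = -14  [AE ∥ BD ∩ ED ∥ AB]
4. B_y = 29/3  [AE ∥ BD ∩ ED ∥ AB]
   → B = (-14, 29/3)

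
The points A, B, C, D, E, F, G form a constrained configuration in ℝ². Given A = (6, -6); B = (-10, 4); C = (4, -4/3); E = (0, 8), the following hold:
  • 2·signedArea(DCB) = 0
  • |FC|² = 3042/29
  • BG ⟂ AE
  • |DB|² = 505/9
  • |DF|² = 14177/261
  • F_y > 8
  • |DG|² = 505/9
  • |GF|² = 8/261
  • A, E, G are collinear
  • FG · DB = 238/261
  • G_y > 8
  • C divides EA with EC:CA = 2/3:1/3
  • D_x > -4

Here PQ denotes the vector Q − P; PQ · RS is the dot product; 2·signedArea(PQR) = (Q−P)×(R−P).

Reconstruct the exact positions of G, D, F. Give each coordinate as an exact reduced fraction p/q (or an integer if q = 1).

1. G_x = -3/29  [A, E, G are collinear ∩ BG ⟂ AE]
2. G_y = 239/29  [A, E, G are collinear ∩ BG ⟂ AE]
   → G = (-3/29, 239/29)
3. D_x = -3  [line -16/3·x + -14·y + 8/3 = 0 ∩ |DB|² = 505/9]
4. D_y = 4/3  [line -16/3·x + -14·y + 8/3 = 0 ∩ |DB|² = 505/9]
   → D = (-3, 4/3)
5. F_x = -1/29  [line 7·x + -8/3·y + 5687/261 = 0 ∩ |FC|² = 3042/29]
6. F_y = 703/87  [line 7·x + -8/3·y + 5687/261 = 0 ∩ |FC|² = 3042/29]
   → F = (-1/29, 703/87)

D = (-3, 4/3)
F = (-1/29, 703/87)
G = (-3/29, 239/29)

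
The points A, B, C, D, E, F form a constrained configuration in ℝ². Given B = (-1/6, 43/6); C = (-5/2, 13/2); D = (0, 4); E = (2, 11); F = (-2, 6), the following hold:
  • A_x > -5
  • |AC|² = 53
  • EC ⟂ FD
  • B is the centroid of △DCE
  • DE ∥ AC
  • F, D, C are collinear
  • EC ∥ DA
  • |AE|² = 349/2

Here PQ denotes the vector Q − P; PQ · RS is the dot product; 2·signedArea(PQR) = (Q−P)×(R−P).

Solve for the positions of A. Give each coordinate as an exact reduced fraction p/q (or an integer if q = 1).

1. A_x = -9/2  [DE ∥ AC ∩ EC ∥ DA]
2. A_y = -1/2  [DE ∥ AC ∩ EC ∥ DA]
   → A = (-9/2, -1/2)

A = (-9/2, -1/2)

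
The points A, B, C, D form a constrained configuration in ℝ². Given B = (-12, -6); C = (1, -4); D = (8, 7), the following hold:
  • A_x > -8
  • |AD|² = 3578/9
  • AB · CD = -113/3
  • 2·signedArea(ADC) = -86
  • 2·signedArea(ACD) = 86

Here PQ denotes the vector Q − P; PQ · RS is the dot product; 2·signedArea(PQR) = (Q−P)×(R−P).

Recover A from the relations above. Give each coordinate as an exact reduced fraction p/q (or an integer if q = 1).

1. A_x = -23/3  [2·signedArea(ACD) = 86 ∩ AB · CD = -113/3]
2. A_y = -16/3  [2·signedArea(ACD) = 86 ∩ AB · CD = -113/3]
   → A = (-23/3, -16/3)

A = (-23/3, -16/3)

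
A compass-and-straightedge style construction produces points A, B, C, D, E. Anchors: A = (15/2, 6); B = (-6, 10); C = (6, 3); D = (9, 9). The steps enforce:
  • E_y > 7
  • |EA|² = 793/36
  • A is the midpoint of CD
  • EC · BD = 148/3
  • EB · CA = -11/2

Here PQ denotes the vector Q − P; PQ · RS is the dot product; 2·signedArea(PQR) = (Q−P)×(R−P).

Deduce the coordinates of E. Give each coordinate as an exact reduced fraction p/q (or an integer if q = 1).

1. E_x = 3  [EB · CA = -11/2 ∩ EC · BD = 148/3]
2. E_y = 22/3  [EB · CA = -11/2 ∩ EC · BD = 148/3]
   → E = (3, 22/3)

E = (3, 22/3)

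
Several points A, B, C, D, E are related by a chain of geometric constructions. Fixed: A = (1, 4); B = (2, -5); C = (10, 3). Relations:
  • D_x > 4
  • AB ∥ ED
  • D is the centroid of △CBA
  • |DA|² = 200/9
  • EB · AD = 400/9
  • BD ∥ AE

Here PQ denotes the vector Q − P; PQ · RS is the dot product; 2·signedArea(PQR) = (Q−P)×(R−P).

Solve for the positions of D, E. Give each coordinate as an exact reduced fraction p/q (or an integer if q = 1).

1. D_x = 13/3  [D is the centroid of △CBA]
2. D_y = 2/3  [D is the centroid of △CBA]
   → D = (13/3, 2/3)
3. E_x = 10/3  [AB ∥ ED ∩ BD ∥ AE]
4. E_y = 29/3  [AB ∥ ED ∩ BD ∥ AE]
   → E = (10/3, 29/3)

D = (13/3, 2/3)
E = (10/3, 29/3)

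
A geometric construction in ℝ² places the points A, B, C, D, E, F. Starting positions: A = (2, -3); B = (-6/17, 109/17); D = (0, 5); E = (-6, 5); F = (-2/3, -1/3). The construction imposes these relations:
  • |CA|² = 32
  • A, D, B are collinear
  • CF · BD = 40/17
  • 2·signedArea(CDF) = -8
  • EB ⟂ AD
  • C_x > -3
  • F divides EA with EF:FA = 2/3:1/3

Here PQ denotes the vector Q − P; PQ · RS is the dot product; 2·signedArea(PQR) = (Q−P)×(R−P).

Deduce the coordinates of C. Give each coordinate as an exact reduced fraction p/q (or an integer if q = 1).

1. C_x = -2  [CF · BD = 40/17 ∩ 2·signedArea(CDF) = -8]
2. C_y = 1  [CF · BD = 40/17 ∩ 2·signedArea(CDF) = -8]
   → C = (-2, 1)

C = (-2, 1)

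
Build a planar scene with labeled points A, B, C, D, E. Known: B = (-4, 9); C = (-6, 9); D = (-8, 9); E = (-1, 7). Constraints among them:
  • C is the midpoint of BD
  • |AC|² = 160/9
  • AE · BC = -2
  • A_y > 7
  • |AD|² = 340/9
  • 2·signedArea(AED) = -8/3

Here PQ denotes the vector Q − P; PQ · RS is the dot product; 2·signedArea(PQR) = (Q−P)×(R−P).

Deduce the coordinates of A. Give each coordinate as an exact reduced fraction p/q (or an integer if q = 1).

A = (-2, 23/3)

1. A_x = -2  [2·signedArea(AED) = -8/3 ∩ AE · BC = -2]
2. A_y = 23/3  [2·signedArea(AED) = -8/3 ∩ AE · BC = -2]
   → A = (-2, 23/3)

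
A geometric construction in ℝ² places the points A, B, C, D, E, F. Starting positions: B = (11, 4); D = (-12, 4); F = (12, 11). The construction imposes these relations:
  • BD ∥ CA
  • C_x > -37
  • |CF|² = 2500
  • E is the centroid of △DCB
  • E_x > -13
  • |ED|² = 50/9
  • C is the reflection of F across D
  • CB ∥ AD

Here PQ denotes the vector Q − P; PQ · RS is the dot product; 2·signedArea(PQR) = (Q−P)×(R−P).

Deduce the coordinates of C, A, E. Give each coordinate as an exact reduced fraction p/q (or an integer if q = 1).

1. C_x = -36  [C is the reflection of F across D]
2. C_y = -3  [C is the reflection of F across D]
   → C = (-36, -3)
3. A_x = -59  [CB ∥ AD ∩ BD ∥ CA]
4. A_y = -3  [CB ∥ AD ∩ BD ∥ CA]
   → A = (-59, -3)
5. E_x = -37/3  [E is the centroid of △DCB]
6. E_y = 5/3  [E is the centroid of △DCB]
   → E = (-37/3, 5/3)

A = (-59, -3)
C = (-36, -3)
E = (-37/3, 5/3)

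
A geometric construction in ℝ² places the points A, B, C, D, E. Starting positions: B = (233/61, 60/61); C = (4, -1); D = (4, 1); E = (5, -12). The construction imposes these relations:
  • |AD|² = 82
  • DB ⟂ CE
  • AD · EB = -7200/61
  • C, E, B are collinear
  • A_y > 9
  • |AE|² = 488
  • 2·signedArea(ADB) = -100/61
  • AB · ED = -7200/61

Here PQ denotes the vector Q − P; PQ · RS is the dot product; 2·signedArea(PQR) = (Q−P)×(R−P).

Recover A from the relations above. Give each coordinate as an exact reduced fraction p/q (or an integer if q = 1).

A = (3, 10)

1. A_x = 3  [AD · EB = -7200/61 ∩ AB · ED = -7200/61]
2. A_y = 10  [AD · EB = -7200/61 ∩ AB · ED = -7200/61]
   → A = (3, 10)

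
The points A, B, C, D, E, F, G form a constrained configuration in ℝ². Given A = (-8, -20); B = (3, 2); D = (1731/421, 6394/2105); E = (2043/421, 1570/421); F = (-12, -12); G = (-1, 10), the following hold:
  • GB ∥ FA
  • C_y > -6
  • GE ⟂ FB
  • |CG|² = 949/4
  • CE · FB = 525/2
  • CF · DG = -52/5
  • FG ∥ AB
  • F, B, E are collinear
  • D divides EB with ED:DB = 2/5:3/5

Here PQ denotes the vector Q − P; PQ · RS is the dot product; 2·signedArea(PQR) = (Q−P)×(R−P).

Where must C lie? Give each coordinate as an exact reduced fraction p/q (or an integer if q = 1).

1. C_x = -9/2  [CF · DG = -52/5 ∩ CE · FB = 525/2]
2. C_y = -5  [CF · DG = -52/5 ∩ CE · FB = 525/2]
   → C = (-9/2, -5)

C = (-9/2, -5)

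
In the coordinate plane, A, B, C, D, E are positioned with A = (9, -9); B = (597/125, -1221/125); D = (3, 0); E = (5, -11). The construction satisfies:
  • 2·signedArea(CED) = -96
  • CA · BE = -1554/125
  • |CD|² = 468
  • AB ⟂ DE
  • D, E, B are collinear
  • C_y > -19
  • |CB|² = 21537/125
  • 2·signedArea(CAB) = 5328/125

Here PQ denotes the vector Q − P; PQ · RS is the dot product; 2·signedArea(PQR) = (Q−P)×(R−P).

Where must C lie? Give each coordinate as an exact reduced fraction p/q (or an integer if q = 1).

1. C_x = 15  [2·signedArea(CED) = -96 ∩ 2·signedArea(CAB) = 5328/125]
2. C_y = -18  [2·signedArea(CED) = -96 ∩ 2·signedArea(CAB) = 5328/125]
   → C = (15, -18)

C = (15, -18)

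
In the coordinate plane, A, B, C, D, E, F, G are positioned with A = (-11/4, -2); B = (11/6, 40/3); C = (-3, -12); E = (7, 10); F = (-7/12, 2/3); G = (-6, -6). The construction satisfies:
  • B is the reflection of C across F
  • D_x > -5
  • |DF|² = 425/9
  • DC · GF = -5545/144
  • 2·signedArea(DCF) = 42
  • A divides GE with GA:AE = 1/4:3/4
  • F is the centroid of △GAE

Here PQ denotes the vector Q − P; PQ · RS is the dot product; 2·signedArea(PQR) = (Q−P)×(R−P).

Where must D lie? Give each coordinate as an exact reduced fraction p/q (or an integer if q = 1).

1. D_x = -59/12  [DC · GF = -5545/144 ∩ 2·signedArea(DCF) = 42]
2. D_y = -14/3  [DC · GF = -5545/144 ∩ 2·signedArea(DCF) = 42]
   → D = (-59/12, -14/3)

D = (-59/12, -14/3)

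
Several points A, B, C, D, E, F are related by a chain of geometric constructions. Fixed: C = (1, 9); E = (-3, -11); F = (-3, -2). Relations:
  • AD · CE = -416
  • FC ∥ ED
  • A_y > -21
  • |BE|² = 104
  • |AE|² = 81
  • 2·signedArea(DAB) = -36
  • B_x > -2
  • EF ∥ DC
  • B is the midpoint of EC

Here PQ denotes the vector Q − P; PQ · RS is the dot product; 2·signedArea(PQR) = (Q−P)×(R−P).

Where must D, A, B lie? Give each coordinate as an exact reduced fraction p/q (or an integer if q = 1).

1. D_x = 1  [EF ∥ DC ∩ FC ∥ ED]
2. D_y = 0  [EF ∥ DC ∩ FC ∥ ED]
   → D = (1, 0)
3. B_x = -1  [B is the midpoint of EC]
4. B_y = -1  [B is the midpoint of EC]
   → B = (-1, -1)
5. A_x = -3  [AD · CE = -416 ∩ 2·signedArea(DAB) = -36]
6. A_y = -20  [AD · CE = -416 ∩ 2·signedArea(DAB) = -36]
   → A = (-3, -20)

A = (-3, -20)
B = (-1, -1)
D = (1, 0)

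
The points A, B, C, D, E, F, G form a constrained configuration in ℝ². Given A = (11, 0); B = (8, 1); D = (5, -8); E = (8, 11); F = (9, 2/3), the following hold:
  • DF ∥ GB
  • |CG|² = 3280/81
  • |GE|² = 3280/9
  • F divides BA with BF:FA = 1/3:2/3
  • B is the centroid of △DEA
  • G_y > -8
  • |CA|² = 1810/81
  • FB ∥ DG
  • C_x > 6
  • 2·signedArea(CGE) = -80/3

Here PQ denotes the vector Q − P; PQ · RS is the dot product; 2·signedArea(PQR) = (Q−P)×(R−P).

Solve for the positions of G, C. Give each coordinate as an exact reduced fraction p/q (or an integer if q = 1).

1. G_x = 4  [DF ∥ GB ∩ FB ∥ DG]
2. G_y = -23/3  [DF ∥ GB ∩ FB ∥ DG]
   → G = (4, -23/3)
3. C_x = 20/3  [line -56/3·x + 4·y + 132 = 0 ∩ |CG|² = 3280/81]
4. C_y = -17/9  [line -56/3·x + 4·y + 132 = 0 ∩ |CG|² = 3280/81]
   → C = (20/3, -17/9)

C = (20/3, -17/9)
G = (4, -23/3)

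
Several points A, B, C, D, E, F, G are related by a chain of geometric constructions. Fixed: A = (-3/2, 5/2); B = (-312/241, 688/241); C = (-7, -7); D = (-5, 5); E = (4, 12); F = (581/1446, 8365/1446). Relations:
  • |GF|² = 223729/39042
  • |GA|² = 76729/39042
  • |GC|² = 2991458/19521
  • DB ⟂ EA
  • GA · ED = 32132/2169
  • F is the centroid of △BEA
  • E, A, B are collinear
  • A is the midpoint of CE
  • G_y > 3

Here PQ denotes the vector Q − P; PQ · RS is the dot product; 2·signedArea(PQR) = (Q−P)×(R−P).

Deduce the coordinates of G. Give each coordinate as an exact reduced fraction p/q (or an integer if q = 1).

1. G_x = -1730/2169  [line 9·x + 7·y + -40808/2169 = 0 ∩ |GC|² = 2991458/19521]
2. G_y = 8054/2169  [line 9·x + 7·y + -40808/2169 = 0 ∩ |GC|² = 2991458/19521]
   → G = (-1730/2169, 8054/2169)

G = (-1730/2169, 8054/2169)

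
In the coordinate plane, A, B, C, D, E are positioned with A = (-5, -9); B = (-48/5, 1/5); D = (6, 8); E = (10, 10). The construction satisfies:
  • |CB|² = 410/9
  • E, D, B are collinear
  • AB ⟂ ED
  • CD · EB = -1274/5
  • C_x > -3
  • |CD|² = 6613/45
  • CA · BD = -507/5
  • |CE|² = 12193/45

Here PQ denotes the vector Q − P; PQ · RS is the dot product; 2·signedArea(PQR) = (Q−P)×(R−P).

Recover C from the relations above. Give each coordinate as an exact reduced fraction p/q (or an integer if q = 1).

1. C_x = -43/15  [line 98/5·x + 49/5·y + 294/5 = 0 ∩ |CB|² = 410/9]
2. C_y = -4/15  [line 98/5·x + 49/5·y + 294/5 = 0 ∩ |CB|² = 410/9]
   → C = (-43/15, -4/15)

C = (-43/15, -4/15)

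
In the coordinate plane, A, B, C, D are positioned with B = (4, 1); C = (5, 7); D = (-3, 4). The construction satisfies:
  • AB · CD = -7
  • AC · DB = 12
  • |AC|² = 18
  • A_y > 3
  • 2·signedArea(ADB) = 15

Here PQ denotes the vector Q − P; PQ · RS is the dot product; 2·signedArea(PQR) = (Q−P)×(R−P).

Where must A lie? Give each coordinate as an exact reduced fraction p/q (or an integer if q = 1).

1. A_x = 2  [AB · CD = -7 ∩ AC · DB = 12]
2. A_y = 4  [AB · CD = -7 ∩ AC · DB = 12]
   → A = (2, 4)

A = (2, 4)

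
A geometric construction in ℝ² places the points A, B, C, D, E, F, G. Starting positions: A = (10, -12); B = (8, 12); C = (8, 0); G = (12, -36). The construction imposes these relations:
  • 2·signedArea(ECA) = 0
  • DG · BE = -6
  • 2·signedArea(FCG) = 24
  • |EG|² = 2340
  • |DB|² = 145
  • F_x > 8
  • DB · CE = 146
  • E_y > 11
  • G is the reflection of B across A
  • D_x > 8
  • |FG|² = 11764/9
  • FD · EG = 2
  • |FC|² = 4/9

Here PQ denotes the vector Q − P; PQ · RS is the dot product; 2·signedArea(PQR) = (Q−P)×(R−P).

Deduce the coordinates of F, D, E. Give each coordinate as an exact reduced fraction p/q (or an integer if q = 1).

1. E_x = 6  [line 12·x + 2·y + -96 = 0 ∩ |EG|² = 2340]
2. E_y = 12  [line 12·x + 2·y + -96 = 0 ∩ |EG|² = 2340]
   → E = (6, 12)
3. D_x = 9  [DG · BE = -6 ∩ DB · CE = 146]
4. D_y = 0  [DG · BE = -6 ∩ DB · CE = 146]
   → D = (9, 0)
5. F_x = 26/3  [FD · EG = 2 ∩ 2·signedArea(FCG) = 24]
6. F_y = 0  [FD · EG = 2 ∩ 2·signedArea(FCG) = 24]
   → F = (26/3, 0)

D = (9, 0)
E = (6, 12)
F = (26/3, 0)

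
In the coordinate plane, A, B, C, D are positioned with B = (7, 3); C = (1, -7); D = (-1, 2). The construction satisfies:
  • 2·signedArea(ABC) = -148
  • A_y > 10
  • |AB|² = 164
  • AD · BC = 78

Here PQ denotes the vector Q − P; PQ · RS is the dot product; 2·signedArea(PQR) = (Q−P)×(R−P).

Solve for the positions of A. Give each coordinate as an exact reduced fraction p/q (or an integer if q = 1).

1. A_x = -3  [AD · BC = 78 ∩ 2·signedArea(ABC) = -148]
2. A_y = 11  [AD · BC = 78 ∩ 2·signedArea(ABC) = -148]
   → A = (-3, 11)

A = (-3, 11)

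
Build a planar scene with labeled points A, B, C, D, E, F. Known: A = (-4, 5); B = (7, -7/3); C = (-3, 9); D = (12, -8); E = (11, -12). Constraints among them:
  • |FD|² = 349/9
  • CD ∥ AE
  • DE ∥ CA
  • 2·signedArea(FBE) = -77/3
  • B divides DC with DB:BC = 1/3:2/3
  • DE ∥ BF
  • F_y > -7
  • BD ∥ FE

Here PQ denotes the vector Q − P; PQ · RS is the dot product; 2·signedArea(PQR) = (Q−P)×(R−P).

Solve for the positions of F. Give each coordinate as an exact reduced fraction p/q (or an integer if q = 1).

1. F_x = 6  [BD ∥ FE ∩ DE ∥ BF]
2. F_y = -19/3  [BD ∥ FE ∩ DE ∥ BF]
   → F = (6, -19/3)

F = (6, -19/3)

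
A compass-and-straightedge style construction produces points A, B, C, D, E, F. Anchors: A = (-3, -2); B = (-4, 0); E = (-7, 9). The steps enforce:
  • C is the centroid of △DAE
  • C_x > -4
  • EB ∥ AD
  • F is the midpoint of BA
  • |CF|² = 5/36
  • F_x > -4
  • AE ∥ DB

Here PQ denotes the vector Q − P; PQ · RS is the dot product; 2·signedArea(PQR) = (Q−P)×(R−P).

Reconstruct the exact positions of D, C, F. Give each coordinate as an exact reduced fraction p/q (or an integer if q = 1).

C = (-10/3, -4/3)
D = (0, -11)
F = (-7/2, -1)

1. D_x = 0  [AE ∥ DB ∩ EB ∥ AD]
2. D_y = -11  [AE ∥ DB ∩ EB ∥ AD]
   → D = (0, -11)
3. C_x = -10/3  [C is the centroid of △DAE]
4. C_y = -4/3  [C is the centroid of △DAE]
   → C = (-10/3, -4/3)
5. F_x = -7/2  [F is the midpoint of BA]
6. F_y = -1  [F is the midpoint of BA]
   → F = (-7/2, -1)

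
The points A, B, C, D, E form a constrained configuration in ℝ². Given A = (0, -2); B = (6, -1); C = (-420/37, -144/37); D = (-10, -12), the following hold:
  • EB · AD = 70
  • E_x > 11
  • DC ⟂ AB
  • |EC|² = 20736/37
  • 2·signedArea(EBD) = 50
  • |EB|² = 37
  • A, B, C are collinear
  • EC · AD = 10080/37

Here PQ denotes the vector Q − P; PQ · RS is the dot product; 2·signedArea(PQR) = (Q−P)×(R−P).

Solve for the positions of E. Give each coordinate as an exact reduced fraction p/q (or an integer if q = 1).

E = (12, 0)

1. E_x = 12  [2·signedArea(EBD) = 50 ∩ EB · AD = 70]
2. E_y = 0  [2·signedArea(EBD) = 50 ∩ EB · AD = 70]
   → E = (12, 0)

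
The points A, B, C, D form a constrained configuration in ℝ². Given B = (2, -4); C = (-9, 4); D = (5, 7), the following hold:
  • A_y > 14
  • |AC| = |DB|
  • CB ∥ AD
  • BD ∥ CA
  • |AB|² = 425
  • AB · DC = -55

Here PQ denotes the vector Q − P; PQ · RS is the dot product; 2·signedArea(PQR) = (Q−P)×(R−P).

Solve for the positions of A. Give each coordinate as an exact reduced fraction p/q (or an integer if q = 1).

1. A_x = -6  [CB ∥ AD ∩ BD ∥ CA]
2. A_y = 15  [CB ∥ AD ∩ BD ∥ CA]
   → A = (-6, 15)

A = (-6, 15)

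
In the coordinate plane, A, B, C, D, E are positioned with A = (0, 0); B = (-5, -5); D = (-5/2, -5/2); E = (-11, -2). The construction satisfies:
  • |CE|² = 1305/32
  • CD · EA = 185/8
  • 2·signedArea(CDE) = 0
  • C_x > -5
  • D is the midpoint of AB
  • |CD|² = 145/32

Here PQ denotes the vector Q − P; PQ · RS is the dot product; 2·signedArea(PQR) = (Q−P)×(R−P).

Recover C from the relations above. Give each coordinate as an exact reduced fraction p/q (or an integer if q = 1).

1. C_x = -37/8  [2·signedArea(CDE) = 0 ∩ CD · EA = 185/8]
2. C_y = -19/8  [2·signedArea(CDE) = 0 ∩ CD · EA = 185/8]
   → C = (-37/8, -19/8)

C = (-37/8, -19/8)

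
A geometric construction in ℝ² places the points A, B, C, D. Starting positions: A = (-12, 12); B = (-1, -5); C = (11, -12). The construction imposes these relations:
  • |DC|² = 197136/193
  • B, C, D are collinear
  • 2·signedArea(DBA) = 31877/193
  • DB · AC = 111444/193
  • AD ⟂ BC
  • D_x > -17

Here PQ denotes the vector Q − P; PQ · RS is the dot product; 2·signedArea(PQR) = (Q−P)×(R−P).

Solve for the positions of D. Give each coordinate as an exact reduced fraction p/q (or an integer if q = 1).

1. D_x = -3205/193  [B, C, D are collinear ∩ AD ⟂ BC]
2. D_y = 792/193  [B, C, D are collinear ∩ AD ⟂ BC]
   → D = (-3205/193, 792/193)

D = (-3205/193, 792/193)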